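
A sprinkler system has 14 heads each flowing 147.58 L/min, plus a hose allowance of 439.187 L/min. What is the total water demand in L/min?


Sprinkler demand = 14 * 147.58 = 2066.12 L/min
Total = 2066.12 + 439.187 = 2505.307 L/min

2505.307 L/min


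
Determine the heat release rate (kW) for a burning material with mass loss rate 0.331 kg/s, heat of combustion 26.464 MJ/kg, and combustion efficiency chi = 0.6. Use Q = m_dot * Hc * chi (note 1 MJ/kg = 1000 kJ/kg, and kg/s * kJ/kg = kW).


Hc = 26.464 MJ/kg = 26.464 * 1000 kJ/kg = 26464 kJ/kg
Q = 0.331 kg/s * 26464 kJ/kg * 0.6 = 5255.8 kW

5255.8 kW


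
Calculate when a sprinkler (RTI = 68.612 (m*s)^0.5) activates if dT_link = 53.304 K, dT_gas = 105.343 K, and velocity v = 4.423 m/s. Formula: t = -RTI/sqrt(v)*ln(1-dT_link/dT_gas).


dT_link/dT_gas = 0.50600
ln(1 - 0.50600) = -0.70523
t = -68.612 / sqrt(4.423) * -0.70523 = 23.008 s

23.008 s


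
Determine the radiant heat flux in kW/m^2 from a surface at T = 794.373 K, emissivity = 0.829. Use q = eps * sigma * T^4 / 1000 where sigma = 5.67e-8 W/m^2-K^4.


T^4 = 3.9820e+11
q = 0.829 * 5.67e-8 * 3.9820e+11 / 1000 = 18.717 kW/m^2

18.717 kW/m^2


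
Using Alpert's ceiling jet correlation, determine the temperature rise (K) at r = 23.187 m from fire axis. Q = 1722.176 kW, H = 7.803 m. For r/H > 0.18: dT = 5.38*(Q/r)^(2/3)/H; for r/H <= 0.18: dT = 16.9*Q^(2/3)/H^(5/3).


r/H = 23.187 / 7.803 = 2.9715
r/H > 0.18, so dT = 5.38*(Q/r)^(2/3)/H
Q/r = 74.273
(Q/r)^(2/3) = 17.669
dT = 5.38 * 17.669 / 7.803 = 12.183 K

12.183 K


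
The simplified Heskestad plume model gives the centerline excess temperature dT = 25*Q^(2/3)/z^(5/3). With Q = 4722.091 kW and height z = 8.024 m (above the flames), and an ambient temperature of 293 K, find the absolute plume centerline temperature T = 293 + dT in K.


Q^(2/3) = 281.46
z^(5/3) = 32.160
dT = 25 * 281.46 / 32.160 = 218.80 K
T = 293 + 218.80 = 511.80 K

511.80 K


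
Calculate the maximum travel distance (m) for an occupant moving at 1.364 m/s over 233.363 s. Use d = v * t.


d = 1.364 * 233.363 = 318.31 m

318.31 m


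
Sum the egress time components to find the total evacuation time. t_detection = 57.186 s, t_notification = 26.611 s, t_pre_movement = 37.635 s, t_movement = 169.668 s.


Total = 57.186 + 26.611 + 37.635 + 169.668 = 291.1 s

291.1 s


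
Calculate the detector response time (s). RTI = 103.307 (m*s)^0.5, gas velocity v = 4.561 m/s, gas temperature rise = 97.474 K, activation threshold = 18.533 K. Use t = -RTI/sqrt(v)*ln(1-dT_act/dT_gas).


dT_act/dT_gas = 0.19013
ln(1 - 0.19013) = -0.21088
t = -103.307 / sqrt(4.561) * -0.21088 = 10.201 s

10.201 s


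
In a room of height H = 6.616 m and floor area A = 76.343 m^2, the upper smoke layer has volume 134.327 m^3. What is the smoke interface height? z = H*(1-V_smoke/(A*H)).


V/(A*H) = 0.26595
1 - 0.26595 = 0.73405
z = 6.616 * 0.73405 = 4.8565 m

4.8565 m


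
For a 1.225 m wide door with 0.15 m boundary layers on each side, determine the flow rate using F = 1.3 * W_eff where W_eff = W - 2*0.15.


W_eff = 1.225 - 0.30 = 0.925 m
F = 1.3 * 0.925 = 1.2025 persons/s

1.2025 persons/s


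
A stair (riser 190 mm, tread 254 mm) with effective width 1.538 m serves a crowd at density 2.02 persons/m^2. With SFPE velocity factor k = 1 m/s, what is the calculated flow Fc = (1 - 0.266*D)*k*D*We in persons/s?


1 - 0.266*D = 1 - 0.266*2.02 = 0.46268
Fs = 0.46268 * 1 * 2.02 = 0.93461 persons/(s*m)
Fc = 0.93461 * 1.538 = 1.4374 persons/s

1.4374 persons/s


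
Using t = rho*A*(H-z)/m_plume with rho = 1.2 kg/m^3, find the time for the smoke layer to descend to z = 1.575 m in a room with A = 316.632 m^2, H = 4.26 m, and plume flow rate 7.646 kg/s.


H - z = 2.685 m
t = 1.2 * 316.632 * 2.685 / 7.646 = 133.43 s

133.43 s


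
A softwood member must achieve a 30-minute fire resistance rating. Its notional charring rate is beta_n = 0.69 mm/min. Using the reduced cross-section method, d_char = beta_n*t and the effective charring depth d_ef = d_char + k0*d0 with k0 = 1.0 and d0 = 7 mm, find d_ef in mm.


d_char = 0.69 * 30 = 20.7 mm
d_ef = 20.7 + 1.0*7 = 27.7 mm

27.7 mm


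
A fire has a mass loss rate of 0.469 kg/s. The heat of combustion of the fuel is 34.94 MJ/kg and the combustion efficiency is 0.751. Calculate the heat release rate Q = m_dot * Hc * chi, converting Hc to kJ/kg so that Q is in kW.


Hc = 34.94 MJ/kg = 34.94 * 1000 kJ/kg = 34940 kJ/kg
Q = 0.469 kg/s * 34940 kJ/kg * 0.751 = 12307 kW

12307 kW


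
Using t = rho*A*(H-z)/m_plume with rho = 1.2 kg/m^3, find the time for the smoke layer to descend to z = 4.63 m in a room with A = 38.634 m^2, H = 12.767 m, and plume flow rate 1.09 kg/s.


H - z = 8.137 m
t = 1.2 * 38.634 * 8.137 / 1.09 = 346.09 s

346.09 s


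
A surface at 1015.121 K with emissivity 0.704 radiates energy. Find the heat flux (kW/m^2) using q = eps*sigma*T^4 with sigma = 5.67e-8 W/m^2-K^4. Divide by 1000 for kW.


T^4 = 1.0619e+12
q = 0.704 * 5.67e-8 * 1.0619e+12 / 1000 = 42.386 kW/m^2

42.386 kW/m^2


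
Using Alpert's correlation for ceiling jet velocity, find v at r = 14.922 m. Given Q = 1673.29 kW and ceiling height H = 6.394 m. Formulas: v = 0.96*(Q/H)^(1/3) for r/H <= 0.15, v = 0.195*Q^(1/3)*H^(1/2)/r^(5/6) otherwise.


r/H = 14.922 / 6.394 = 2.3338
r/H > 0.15, so v = 0.195*Q^(1/3)*H^(1/2)/r^(5/6)
Q^(1/3) = 11.872
H^(1/2) = 2.5286
r^(5/6) = 9.5102
v = 0.195 * 11.872 * 2.5286 / 9.5102 = 0.61554 m/s

0.61554 m/s


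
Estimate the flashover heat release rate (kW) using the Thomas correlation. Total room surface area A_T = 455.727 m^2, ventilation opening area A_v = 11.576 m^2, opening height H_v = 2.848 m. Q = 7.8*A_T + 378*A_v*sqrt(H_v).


7.8*A_T = 3554.7
sqrt(H_v) = 1.6876
378*A_v*sqrt(H_v) = 7384.5
Q = 3554.7 + 7384.5 = 10939 kW

10939 kW


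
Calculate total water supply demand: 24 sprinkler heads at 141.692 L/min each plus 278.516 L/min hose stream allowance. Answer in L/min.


Sprinkler demand = 24 * 141.692 = 3400.608 L/min
Total = 3400.608 + 278.516 = 3679.124 L/min

3679.124 L/min


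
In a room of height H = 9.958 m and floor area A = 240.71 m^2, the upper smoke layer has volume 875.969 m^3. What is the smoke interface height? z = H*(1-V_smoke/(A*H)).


V/(A*H) = 0.36545
1 - 0.36545 = 0.63455
z = 9.958 * 0.63455 = 6.3189 m

6.3189 m


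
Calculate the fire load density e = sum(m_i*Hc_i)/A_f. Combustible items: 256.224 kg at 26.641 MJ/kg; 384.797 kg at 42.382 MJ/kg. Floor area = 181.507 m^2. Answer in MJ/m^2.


Total energy = 256.224*26.641 + 384.797*42.382
= 6826.064 + 16308.47
= 23134.53 MJ
e = 23134.53 / 181.507 = 127.46 MJ/m^2

127.46 MJ/m^2


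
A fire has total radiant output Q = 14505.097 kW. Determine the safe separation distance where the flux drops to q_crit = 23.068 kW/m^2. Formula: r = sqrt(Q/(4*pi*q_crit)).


4*pi*q_crit = 289.88
Q/(4*pi*q_crit) = 50.038
r = sqrt(50.038) = 7.0738 m

7.0738 m


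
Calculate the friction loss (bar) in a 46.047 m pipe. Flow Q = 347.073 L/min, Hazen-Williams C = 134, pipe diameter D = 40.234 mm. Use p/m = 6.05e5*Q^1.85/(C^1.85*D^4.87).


Q^1.85 = 50093
C^1.85 = 8612.8
D^4.87 = 6.5218e+07
p/m = 0.053954 bar/m
p_total = 0.053954 * 46.047 = 2.4844 bar

2.4844 bar


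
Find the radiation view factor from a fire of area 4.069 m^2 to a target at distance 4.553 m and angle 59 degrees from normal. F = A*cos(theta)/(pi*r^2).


cos(59 deg) = 0.51504
pi*r^2 = 65.125
F = 4.069 * 0.51504 / 65.125 = 0.032180

0.032180


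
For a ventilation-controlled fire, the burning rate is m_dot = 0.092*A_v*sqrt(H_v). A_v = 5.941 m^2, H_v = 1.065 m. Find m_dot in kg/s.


sqrt(H_v) = 1.0320
m_dot = 0.092 * 5.941 * 1.0320 = 0.56406 kg/s

0.56406 kg/s


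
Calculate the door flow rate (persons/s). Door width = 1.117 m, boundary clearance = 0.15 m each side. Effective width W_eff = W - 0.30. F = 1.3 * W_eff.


W_eff = 1.117 - 0.30 = 0.817 m
F = 1.3 * 0.817 = 1.0621 persons/s

1.0621 persons/s


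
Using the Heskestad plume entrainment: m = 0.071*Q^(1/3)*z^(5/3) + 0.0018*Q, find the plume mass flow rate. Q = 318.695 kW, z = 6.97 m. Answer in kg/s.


Q^(1/3) = 6.8306
z^(5/3) = 25.432
First term = 0.071 * 6.8306 * 25.432 = 12.334
Second term = 0.0018 * 318.695 = 0.57365
m = 12.908 kg/s

12.908 kg/s


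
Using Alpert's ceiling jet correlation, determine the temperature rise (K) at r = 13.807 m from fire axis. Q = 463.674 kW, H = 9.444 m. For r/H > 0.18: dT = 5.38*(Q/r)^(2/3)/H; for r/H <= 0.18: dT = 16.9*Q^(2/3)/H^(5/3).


r/H = 13.807 / 9.444 = 1.4620
r/H > 0.18, so dT = 5.38*(Q/r)^(2/3)/H
Q/r = 33.583
(Q/r)^(2/3) = 10.409
dT = 5.38 * 10.409 / 9.444 = 5.9297 K

5.9297 K


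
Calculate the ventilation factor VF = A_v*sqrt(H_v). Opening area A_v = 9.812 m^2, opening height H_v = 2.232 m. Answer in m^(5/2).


sqrt(H_v) = 1.4940
VF = 9.812 * 1.4940 = 14.659 m^(5/2)

14.659 m^(5/2)


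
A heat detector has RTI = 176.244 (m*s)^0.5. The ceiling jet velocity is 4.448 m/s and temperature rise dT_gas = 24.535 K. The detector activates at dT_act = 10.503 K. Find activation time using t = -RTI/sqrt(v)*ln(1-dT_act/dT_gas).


dT_act/dT_gas = 0.42808
ln(1 - 0.42808) = -0.55876
t = -176.244 / sqrt(4.448) * -0.55876 = 46.694 s

46.694 s


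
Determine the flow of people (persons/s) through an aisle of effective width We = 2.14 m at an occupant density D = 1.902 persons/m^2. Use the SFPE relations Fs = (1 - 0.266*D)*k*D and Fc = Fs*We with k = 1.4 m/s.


1 - 0.266*D = 1 - 0.266*1.902 = 0.49407
Fs = 0.49407 * 1.4 * 1.902 = 1.3156 persons/(s*m)
Fc = 1.3156 * 2.14 = 2.8154 persons/s

2.8154 persons/s


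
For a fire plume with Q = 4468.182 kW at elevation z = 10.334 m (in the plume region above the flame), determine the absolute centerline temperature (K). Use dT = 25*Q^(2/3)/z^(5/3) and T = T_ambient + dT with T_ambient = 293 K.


Q^(2/3) = 271.28
z^(5/3) = 49.028
dT = 25 * 271.28 / 49.028 = 138.33 K
T = 293 + 138.33 = 431.33 K

431.33 K


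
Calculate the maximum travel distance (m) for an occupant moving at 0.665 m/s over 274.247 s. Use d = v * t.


d = 0.665 * 274.247 = 182.37 m

182.37 m


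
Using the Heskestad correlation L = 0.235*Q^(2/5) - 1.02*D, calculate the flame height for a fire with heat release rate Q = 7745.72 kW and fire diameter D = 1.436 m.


Q^(2/5) = 35.944
0.235 * Q^(2/5) = 8.4468
1.02 * D = 1.4647
L = 6.9821 m

6.9821 m


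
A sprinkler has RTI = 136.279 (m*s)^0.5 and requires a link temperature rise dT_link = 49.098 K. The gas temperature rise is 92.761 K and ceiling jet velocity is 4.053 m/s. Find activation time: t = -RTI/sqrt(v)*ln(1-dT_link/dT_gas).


dT_link/dT_gas = 0.52930
ln(1 - 0.52930) = -0.75353
t = -136.279 / sqrt(4.053) * -0.75353 = 51.008 s

51.008 s


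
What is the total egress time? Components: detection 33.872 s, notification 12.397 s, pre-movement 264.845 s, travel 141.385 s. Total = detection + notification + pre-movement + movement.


Total = 33.872 + 12.397 + 264.845 + 141.385 = 452.499 s

452.499 s


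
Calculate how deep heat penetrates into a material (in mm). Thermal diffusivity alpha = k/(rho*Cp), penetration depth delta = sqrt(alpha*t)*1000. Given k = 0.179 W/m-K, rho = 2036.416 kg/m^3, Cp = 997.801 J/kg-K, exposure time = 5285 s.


alpha = 0.179 / (2036.416 * 997.801) = 8.8093e-08 m^2/s
alpha * t = 0.00046557
delta = sqrt(0.00046557) * 1000 = 21.577 mm

21.577 mm


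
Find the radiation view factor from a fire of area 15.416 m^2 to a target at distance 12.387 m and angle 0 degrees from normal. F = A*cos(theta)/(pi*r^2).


cos(0 deg) = 1
pi*r^2 = 482.04
F = 15.416 * 1 / 482.04 = 0.031981

0.031981


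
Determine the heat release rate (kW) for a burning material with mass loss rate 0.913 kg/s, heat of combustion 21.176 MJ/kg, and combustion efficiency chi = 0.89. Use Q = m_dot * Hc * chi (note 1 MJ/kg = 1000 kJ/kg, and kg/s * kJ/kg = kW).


Hc = 21.176 MJ/kg = 21.176 * 1000 kJ/kg = 21176 kJ/kg
Q = 0.913 kg/s * 21176 kJ/kg * 0.89 = 17207 kW

17207 kW


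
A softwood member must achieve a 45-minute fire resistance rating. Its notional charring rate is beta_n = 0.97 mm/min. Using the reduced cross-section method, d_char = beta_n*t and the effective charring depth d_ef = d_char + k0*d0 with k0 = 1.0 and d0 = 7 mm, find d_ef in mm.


d_char = 0.97 * 45 = 43.65 mm
d_ef = 43.65 + 1.0*7 = 50.65 mm

50.65 mm


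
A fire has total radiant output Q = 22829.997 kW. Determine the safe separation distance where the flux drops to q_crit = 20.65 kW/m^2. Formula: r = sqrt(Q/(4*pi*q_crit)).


4*pi*q_crit = 259.50
Q/(4*pi*q_crit) = 87.978
r = sqrt(87.978) = 9.3797 m

9.3797 m


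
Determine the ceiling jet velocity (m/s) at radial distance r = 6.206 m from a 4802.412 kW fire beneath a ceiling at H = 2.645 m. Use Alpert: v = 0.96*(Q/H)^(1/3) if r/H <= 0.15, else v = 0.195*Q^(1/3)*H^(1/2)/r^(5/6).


r/H = 6.206 / 2.645 = 2.3463
r/H > 0.15, so v = 0.195*Q^(1/3)*H^(1/2)/r^(5/6)
Q^(1/3) = 16.871
H^(1/2) = 1.6263
r^(5/6) = 4.5780
v = 0.195 * 16.871 * 1.6263 / 4.5780 = 1.1688 m/s

1.1688 m/s


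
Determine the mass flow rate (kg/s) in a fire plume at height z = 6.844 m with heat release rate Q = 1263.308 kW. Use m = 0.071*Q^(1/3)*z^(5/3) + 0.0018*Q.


Q^(1/3) = 10.810
z^(5/3) = 24.671
First term = 0.071 * 10.810 * 24.671 = 18.936
Second term = 0.0018 * 1263.308 = 2.2740
m = 21.210 kg/s

21.210 kg/s


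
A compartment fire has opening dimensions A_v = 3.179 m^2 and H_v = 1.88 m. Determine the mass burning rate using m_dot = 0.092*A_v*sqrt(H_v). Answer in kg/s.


sqrt(H_v) = 1.3711
m_dot = 0.092 * 3.179 * 1.3711 = 0.40101 kg/s

0.40101 kg/s


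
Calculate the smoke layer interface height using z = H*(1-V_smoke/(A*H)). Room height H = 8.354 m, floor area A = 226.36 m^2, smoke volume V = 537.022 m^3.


V/(A*H) = 0.28399
1 - 0.28399 = 0.71601
z = 8.354 * 0.71601 = 5.9816 m

5.9816 m


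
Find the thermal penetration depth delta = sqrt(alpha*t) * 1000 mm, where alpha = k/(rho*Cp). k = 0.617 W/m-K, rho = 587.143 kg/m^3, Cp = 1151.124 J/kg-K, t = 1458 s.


alpha = 0.617 / (587.143 * 1151.124) = 9.1289e-07 m^2/s
alpha * t = 0.0013310
delta = sqrt(0.0013310) * 1000 = 36.483 mm

36.483 mm


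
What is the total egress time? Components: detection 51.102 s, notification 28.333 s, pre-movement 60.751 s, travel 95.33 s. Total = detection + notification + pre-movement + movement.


Total = 51.102 + 28.333 + 60.751 + 95.33 = 235.516 s

235.516 s


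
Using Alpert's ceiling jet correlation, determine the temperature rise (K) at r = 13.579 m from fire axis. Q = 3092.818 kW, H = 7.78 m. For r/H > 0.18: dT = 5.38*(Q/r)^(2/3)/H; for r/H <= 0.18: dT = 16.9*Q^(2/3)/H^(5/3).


r/H = 13.579 / 7.78 = 1.7454
r/H > 0.18, so dT = 5.38*(Q/r)^(2/3)/H
Q/r = 227.76
(Q/r)^(2/3) = 37.296
dT = 5.38 * 37.296 / 7.78 = 25.791 K

25.791 K


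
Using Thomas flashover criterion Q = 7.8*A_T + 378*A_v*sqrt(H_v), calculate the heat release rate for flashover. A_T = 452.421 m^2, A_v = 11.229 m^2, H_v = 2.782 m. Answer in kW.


7.8*A_T = 3528.9
sqrt(H_v) = 1.6679
378*A_v*sqrt(H_v) = 7079.6
Q = 3528.9 + 7079.6 = 10609 kW

10609 kW


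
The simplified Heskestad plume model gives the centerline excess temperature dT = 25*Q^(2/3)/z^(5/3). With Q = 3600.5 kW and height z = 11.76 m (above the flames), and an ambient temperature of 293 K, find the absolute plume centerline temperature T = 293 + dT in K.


Q^(2/3) = 234.91
z^(5/3) = 60.815
dT = 25 * 234.91 / 60.815 = 96.569 K
T = 293 + 96.569 = 389.57 K

389.57 K


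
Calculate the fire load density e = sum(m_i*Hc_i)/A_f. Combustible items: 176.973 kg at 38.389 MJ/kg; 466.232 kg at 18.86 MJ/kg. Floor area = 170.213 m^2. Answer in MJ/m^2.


Total energy = 176.973*38.389 + 466.232*18.86
= 6793.816 + 8793.136
= 15586.95 MJ
e = 15586.95 / 170.213 = 91.573 MJ/m^2

91.573 MJ/m^2


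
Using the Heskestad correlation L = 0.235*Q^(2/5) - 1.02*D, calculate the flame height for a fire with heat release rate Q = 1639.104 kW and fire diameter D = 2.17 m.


Q^(2/5) = 19.313
0.235 * Q^(2/5) = 4.5385
1.02 * D = 2.2134
L = 2.3251 m

2.3251 m


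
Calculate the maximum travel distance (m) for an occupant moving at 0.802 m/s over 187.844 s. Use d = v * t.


d = 0.802 * 187.844 = 150.65 m

150.65 m


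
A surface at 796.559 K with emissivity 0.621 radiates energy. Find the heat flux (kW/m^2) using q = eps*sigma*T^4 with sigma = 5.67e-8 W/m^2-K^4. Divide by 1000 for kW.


T^4 = 4.0260e+11
q = 0.621 * 5.67e-8 * 4.0260e+11 / 1000 = 14.176 kW/m^2

14.176 kW/m^2


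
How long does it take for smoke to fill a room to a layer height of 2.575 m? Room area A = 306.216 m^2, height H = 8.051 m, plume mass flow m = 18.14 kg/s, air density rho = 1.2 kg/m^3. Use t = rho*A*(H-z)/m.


H - z = 5.476 m
t = 1.2 * 306.216 * 5.476 / 18.14 = 110.93 s

110.93 s


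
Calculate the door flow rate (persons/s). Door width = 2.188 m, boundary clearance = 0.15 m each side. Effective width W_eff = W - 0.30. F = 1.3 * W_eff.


W_eff = 2.188 - 0.30 = 1.888 m
F = 1.3 * 1.888 = 2.4544 persons/s

2.4544 persons/s


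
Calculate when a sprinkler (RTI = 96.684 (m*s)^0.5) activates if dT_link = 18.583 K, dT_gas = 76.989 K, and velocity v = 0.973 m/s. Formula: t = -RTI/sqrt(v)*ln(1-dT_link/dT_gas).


dT_link/dT_gas = 0.24137
ln(1 - 0.24137) = -0.27624
t = -96.684 / sqrt(0.973) * -0.27624 = 27.076 s

27.076 s


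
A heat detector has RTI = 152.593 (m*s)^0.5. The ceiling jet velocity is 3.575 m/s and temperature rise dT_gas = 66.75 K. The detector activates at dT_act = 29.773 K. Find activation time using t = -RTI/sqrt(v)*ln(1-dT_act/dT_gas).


dT_act/dT_gas = 0.44604
ln(1 - 0.44604) = -0.59066
t = -152.593 / sqrt(3.575) * -0.59066 = 47.669 s

47.669 s


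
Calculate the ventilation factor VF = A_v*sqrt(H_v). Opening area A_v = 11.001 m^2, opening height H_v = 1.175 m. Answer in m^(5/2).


sqrt(H_v) = 1.0840
VF = 11.001 * 1.0840 = 11.925 m^(5/2)

11.925 m^(5/2)


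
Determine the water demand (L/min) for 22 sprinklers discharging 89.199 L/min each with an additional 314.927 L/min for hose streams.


Sprinkler demand = 22 * 89.199 = 1962.378 L/min
Total = 1962.378 + 314.927 = 2277.305 L/min

2277.305 L/min


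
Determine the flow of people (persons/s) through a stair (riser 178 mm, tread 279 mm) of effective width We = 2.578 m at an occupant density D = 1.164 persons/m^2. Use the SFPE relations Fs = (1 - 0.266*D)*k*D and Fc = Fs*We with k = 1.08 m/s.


1 - 0.266*D = 1 - 0.266*1.164 = 0.69038
Fs = 0.69038 * 1.08 * 1.164 = 0.86789 persons/(s*m)
Fc = 0.86789 * 2.578 = 2.2374 persons/s

2.2374 persons/s


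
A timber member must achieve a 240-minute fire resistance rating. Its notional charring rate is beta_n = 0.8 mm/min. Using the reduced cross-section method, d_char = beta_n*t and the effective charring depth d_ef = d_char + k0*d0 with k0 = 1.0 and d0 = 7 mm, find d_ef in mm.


d_char = 0.8 * 240 = 192 mm
d_ef = 192 + 1.0*7 = 199 mm

199 mm


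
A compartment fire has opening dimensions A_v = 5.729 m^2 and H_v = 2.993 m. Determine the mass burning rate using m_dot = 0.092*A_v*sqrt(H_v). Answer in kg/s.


sqrt(H_v) = 1.7300
m_dot = 0.092 * 5.729 * 1.7300 = 0.91184 kg/s

0.91184 kg/s


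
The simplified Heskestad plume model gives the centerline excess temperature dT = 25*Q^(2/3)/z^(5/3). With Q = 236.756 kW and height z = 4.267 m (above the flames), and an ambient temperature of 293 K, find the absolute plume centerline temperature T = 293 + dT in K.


Q^(2/3) = 38.271
z^(5/3) = 11.225
dT = 25 * 38.271 / 11.225 = 85.232 K
T = 293 + 85.232 = 378.23 K

378.23 K


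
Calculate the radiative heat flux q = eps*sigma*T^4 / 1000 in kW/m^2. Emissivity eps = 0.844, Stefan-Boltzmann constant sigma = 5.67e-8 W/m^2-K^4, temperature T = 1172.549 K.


T^4 = 1.8903e+12
q = 0.844 * 5.67e-8 * 1.8903e+12 / 1000 = 90.459 kW/m^2

90.459 kW/m^2


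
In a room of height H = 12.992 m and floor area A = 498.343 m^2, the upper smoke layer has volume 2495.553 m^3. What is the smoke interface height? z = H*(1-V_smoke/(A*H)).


V/(A*H) = 0.38545
1 - 0.38545 = 0.61455
z = 12.992 * 0.61455 = 7.9843 m

7.9843 m


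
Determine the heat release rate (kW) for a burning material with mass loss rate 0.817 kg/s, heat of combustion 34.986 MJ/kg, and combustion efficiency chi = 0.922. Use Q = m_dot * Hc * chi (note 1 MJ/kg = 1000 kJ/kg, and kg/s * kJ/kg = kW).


Hc = 34.986 MJ/kg = 34.986 * 1000 kJ/kg = 34986 kJ/kg
Q = 0.817 kg/s * 34986 kJ/kg * 0.922 = 26354 kW

26354 kW


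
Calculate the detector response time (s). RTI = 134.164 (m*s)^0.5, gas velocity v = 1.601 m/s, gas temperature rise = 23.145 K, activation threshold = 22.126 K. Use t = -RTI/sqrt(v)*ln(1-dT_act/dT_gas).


dT_act/dT_gas = 0.95597
ln(1 - 0.95597) = -3.1230
t = -134.164 / sqrt(1.601) * -3.1230 = 331.14 s

331.14 s


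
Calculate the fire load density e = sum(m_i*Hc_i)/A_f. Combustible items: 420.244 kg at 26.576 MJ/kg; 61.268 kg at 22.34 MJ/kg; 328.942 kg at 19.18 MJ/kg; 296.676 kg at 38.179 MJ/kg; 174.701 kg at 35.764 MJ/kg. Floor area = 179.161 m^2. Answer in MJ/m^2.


Total energy = 420.244*26.576 + 61.268*22.34 + 328.942*19.18 + 296.676*38.179 + 174.701*35.764
= 11168.40 + 1368.727 + 6309.108 + 11326.79 + 6248.007
= 36421.04 MJ
e = 36421.04 / 179.161 = 203.29 MJ/m^2

203.29 MJ/m^2


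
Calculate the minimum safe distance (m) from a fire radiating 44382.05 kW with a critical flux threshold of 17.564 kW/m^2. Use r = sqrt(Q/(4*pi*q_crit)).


4*pi*q_crit = 220.72
Q/(4*pi*q_crit) = 201.08
r = sqrt(201.08) = 14.180 m

14.180 m


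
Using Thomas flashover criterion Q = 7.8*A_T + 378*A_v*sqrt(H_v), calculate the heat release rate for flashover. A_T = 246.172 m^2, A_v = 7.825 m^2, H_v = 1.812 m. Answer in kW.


7.8*A_T = 1920.1
sqrt(H_v) = 1.3461
378*A_v*sqrt(H_v) = 3981.6
Q = 1920.1 + 3981.6 = 5901.7 kW

5901.7 kW


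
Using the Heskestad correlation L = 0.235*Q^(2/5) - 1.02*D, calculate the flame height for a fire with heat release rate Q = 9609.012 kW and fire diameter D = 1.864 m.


Q^(2/5) = 39.181
0.235 * Q^(2/5) = 9.2074
1.02 * D = 1.9013
L = 7.3062 m

7.3062 m


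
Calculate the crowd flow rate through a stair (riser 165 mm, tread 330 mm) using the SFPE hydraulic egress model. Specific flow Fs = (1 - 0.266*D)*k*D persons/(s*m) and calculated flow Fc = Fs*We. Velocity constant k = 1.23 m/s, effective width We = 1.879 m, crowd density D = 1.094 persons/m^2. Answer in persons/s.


1 - 0.266*D = 1 - 0.266*1.094 = 0.70900
Fs = 0.70900 * 1.23 * 1.094 = 0.95404 persons/(s*m)
Fc = 0.95404 * 1.879 = 1.7926 persons/s

1.7926 persons/s


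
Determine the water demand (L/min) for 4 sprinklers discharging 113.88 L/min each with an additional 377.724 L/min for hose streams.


Sprinkler demand = 4 * 113.88 = 455.52 L/min
Total = 455.52 + 377.724 = 833.244 L/min

833.244 L/min


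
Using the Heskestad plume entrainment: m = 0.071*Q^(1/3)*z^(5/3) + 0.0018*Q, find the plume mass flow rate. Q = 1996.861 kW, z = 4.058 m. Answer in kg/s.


Q^(1/3) = 12.593
z^(5/3) = 10.324
First term = 0.071 * 12.593 * 10.324 = 9.2306
Second term = 0.0018 * 1996.861 = 3.5943
m = 12.825 kg/s

12.825 kg/s


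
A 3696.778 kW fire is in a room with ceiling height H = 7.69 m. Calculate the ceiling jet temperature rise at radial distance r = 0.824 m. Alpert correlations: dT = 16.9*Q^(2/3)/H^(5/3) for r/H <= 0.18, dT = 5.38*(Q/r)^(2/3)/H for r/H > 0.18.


r/H = 0.824 / 7.69 = 0.10715
r/H <= 0.18, so dT = 16.9*Q^(2/3)/H^(5/3)
Q^(2/3) = 239.08
H^(5/3) = 29.960
dT = 16.9 * 239.08 / 29.960 = 134.86 K

134.86 K


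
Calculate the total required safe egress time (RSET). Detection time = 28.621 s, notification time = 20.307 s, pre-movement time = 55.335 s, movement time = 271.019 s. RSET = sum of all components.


Total = 28.621 + 20.307 + 55.335 + 271.019 = 375.282 s

375.282 s


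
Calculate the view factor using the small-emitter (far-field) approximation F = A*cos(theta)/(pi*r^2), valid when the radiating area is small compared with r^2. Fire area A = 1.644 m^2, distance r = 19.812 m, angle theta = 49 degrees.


cos(49 deg) = 0.65606
pi*r^2 = 1233.1
F = 1.644 * 0.65606 / 1233.1 = 0.00087466

0.00087466


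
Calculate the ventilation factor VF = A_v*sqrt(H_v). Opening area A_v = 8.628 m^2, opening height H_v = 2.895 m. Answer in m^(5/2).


sqrt(H_v) = 1.7015
VF = 8.628 * 1.7015 = 14.680 m^(5/2)

14.680 m^(5/2)


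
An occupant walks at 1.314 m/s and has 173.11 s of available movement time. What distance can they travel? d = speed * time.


d = 1.314 * 173.11 = 227.47 m

227.47 m


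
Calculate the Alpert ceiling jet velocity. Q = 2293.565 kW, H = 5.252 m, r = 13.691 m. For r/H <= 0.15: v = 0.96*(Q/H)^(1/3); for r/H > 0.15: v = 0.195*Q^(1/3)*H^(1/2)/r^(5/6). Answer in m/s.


r/H = 13.691 / 5.252 = 2.6068
r/H > 0.15, so v = 0.195*Q^(1/3)*H^(1/2)/r^(5/6)
Q^(1/3) = 13.188
H^(1/2) = 2.2917
r^(5/6) = 8.8518
v = 0.195 * 13.188 * 2.2917 / 8.8518 = 0.66579 m/s

0.66579 m/s


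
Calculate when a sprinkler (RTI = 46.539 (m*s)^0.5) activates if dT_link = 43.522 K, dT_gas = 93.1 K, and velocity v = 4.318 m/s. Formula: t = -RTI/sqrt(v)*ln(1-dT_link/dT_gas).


dT_link/dT_gas = 0.46748
ln(1 - 0.46748) = -0.63013
t = -46.539 / sqrt(4.318) * -0.63013 = 14.112 s

14.112 s


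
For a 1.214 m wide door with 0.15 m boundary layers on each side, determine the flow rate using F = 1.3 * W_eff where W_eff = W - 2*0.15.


W_eff = 1.214 - 0.30 = 0.914 m
F = 1.3 * 0.914 = 1.1882 persons/s

1.1882 persons/s


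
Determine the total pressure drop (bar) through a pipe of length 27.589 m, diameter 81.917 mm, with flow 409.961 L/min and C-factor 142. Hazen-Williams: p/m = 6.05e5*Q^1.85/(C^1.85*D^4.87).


Q^1.85 = 68167
C^1.85 = 9588.1
D^4.87 = 2.0803e+09
p/m = 0.0020676 bar/m
p_total = 0.0020676 * 27.589 = 0.057043 bar

0.057043 bar


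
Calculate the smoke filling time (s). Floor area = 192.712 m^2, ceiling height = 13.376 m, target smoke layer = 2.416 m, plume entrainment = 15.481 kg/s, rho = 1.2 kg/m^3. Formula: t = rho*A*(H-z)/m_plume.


H - z = 10.96 m
t = 1.2 * 192.712 * 10.96 / 15.481 = 163.72 s

163.72 s


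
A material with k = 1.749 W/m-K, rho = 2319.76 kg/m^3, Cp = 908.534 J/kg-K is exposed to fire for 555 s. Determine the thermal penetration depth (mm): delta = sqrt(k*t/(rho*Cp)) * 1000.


alpha = 1.749 / (2319.76 * 908.534) = 8.2986e-07 m^2/s
alpha * t = 0.00046057
delta = sqrt(0.00046057) * 1000 = 21.461 mm

21.461 mm


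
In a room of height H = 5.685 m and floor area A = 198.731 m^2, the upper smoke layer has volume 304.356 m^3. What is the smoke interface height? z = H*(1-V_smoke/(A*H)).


V/(A*H) = 0.26939
1 - 0.26939 = 0.73061
z = 5.685 * 0.73061 = 4.1535 m

4.1535 m


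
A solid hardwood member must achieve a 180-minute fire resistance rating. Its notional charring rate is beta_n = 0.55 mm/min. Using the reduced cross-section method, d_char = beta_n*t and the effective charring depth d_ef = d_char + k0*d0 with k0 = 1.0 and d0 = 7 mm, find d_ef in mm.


d_char = 0.55 * 180 = 99 mm
d_ef = 99 + 1.0*7 = 106 mm

106 mm


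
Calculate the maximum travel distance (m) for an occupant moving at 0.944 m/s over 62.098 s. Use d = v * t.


d = 0.944 * 62.098 = 58.621 m

58.621 m


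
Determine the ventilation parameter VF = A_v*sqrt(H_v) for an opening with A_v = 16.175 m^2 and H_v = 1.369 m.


sqrt(H_v) = 1.1700
VF = 16.175 * 1.1700 = 18.925 m^(5/2)

18.925 m^(5/2)


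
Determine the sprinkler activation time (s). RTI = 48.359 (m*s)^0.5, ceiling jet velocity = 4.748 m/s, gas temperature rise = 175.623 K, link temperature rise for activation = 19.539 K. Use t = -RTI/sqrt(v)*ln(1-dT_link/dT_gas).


dT_link/dT_gas = 0.11126
ln(1 - 0.11126) = -0.11795
t = -48.359 / sqrt(4.748) * -0.11795 = 2.6176 s

2.6176 s


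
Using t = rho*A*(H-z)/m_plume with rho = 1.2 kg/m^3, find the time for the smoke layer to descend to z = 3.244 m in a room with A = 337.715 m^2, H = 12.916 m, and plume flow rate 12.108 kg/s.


H - z = 9.672 m
t = 1.2 * 337.715 * 9.672 / 12.108 = 323.72 s

323.72 s


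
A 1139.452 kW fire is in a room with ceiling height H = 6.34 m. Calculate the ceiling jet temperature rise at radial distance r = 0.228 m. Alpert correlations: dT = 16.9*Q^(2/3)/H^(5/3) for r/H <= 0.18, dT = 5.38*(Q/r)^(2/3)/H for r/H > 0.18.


r/H = 0.228 / 6.34 = 0.035962
r/H <= 0.18, so dT = 16.9*Q^(2/3)/H^(5/3)
Q^(2/3) = 109.09
H^(5/3) = 21.718
dT = 16.9 * 109.09 / 21.718 = 84.892 K

84.892 K


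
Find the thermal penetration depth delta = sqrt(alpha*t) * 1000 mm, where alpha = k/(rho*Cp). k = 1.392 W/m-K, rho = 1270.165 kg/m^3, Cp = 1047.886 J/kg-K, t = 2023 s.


alpha = 1.392 / (1270.165 * 1047.886) = 1.0458e-06 m^2/s
alpha * t = 0.0021157
delta = sqrt(0.0021157) * 1000 = 45.997 mm

45.997 mm


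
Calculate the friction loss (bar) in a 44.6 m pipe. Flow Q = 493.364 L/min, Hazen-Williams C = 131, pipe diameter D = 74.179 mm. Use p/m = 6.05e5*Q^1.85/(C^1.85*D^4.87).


Q^1.85 = 96020
C^1.85 = 8259.5
D^4.87 = 1.2831e+09
p/m = 0.0054814 bar/m
p_total = 0.0054814 * 44.6 = 0.24447 bar

0.24447 bar


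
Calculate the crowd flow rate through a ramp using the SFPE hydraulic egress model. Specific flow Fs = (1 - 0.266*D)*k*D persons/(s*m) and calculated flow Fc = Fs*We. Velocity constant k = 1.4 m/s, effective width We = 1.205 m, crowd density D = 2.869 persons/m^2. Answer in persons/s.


1 - 0.266*D = 1 - 0.266*2.869 = 0.23685
Fs = 0.23685 * 1.4 * 2.869 = 0.95132 persons/(s*m)
Fc = 0.95132 * 1.205 = 1.1463 persons/s

1.1463 persons/s


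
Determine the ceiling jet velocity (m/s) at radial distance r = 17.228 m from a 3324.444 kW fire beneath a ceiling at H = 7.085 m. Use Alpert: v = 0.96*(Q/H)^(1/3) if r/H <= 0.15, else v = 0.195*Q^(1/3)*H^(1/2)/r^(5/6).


r/H = 17.228 / 7.085 = 2.4316
r/H > 0.15, so v = 0.195*Q^(1/3)*H^(1/2)/r^(5/6)
Q^(1/3) = 14.925
H^(1/2) = 2.6618
r^(5/6) = 10.720
v = 0.195 * 14.925 * 2.6618 / 10.720 = 0.72263 m/s

0.72263 m/s


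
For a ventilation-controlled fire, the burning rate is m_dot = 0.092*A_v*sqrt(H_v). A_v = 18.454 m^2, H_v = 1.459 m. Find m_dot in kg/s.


sqrt(H_v) = 1.2079
m_dot = 0.092 * 18.454 * 1.2079 = 2.0507 kg/s

2.0507 kg/s


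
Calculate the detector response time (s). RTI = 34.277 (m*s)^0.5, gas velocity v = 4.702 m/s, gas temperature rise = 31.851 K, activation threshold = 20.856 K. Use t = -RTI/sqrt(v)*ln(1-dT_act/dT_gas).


dT_act/dT_gas = 0.65480
ln(1 - 0.65480) = -1.0636
t = -34.277 / sqrt(4.702) * -1.0636 = 16.813 s

16.813 s


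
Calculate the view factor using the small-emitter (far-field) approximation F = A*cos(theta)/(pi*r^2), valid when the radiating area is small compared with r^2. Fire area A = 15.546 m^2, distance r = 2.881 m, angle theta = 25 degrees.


cos(25 deg) = 0.90631
pi*r^2 = 26.076
F = 15.546 * 0.90631 / 26.076 = 0.54033

0.54033


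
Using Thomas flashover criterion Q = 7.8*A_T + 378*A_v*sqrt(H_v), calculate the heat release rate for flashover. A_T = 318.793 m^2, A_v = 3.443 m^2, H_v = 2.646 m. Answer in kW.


7.8*A_T = 2486.6
sqrt(H_v) = 1.6267
378*A_v*sqrt(H_v) = 2117.0
Q = 2486.6 + 2117.0 = 4603.6 kW

4603.6 kW


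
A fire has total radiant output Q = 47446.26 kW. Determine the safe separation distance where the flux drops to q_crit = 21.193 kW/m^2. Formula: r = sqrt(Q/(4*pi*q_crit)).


4*pi*q_crit = 266.32
Q/(4*pi*q_crit) = 178.16
r = sqrt(178.16) = 13.347 m

13.347 m


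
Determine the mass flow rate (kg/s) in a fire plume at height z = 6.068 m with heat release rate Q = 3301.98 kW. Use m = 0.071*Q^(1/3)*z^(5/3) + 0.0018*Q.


Q^(1/3) = 14.891
z^(5/3) = 20.187
First term = 0.071 * 14.891 * 20.187 = 21.343
Second term = 0.0018 * 3301.98 = 5.9436
m = 27.287 kg/s

27.287 kg/s


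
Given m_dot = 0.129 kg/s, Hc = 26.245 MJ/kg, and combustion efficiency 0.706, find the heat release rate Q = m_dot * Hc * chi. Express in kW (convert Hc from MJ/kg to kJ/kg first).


Hc = 26.245 MJ/kg = 26.245 * 1000 kJ/kg = 26245 kJ/kg
Q = 0.129 kg/s * 26245 kJ/kg * 0.706 = 2390.2 kW

2390.2 kW


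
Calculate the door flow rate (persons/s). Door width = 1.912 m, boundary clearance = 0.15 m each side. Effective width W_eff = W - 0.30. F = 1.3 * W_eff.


W_eff = 1.912 - 0.30 = 1.612 m
F = 1.3 * 1.612 = 2.0956 persons/s

2.0956 persons/s


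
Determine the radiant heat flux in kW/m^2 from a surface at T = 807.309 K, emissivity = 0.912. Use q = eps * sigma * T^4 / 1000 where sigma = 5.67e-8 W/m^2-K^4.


T^4 = 4.2478e+11
q = 0.912 * 5.67e-8 * 4.2478e+11 / 1000 = 21.965 kW/m^2

21.965 kW/m^2


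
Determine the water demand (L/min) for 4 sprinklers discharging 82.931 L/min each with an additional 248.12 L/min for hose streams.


Sprinkler demand = 4 * 82.931 = 331.724 L/min
Total = 331.724 + 248.12 = 579.844 L/min

579.844 L/min


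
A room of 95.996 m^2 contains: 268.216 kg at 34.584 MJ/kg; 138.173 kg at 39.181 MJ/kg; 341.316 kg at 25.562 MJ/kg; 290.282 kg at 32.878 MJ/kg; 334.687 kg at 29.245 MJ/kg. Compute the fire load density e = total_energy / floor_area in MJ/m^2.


Total energy = 268.216*34.584 + 138.173*39.181 + 341.316*25.562 + 290.282*32.878 + 334.687*29.245
= 9275.982 + 5413.756 + 8724.720 + 9543.892 + 9787.921
= 42746.27 MJ
e = 42746.27 / 95.996 = 445.29 MJ/m^2

445.29 MJ/m^2


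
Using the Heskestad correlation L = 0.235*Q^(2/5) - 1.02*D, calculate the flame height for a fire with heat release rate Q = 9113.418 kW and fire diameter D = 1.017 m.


Q^(2/5) = 38.359
0.235 * Q^(2/5) = 9.0145
1.02 * D = 1.0373
L = 7.9771 m

7.9771 m


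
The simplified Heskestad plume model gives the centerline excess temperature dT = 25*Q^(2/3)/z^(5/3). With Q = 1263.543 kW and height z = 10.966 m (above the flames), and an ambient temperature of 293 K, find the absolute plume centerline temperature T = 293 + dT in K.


Q^(2/3) = 116.88
z^(5/3) = 54.127
dT = 25 * 116.88 / 54.127 = 53.982 K
T = 293 + 53.982 = 346.98 K

346.98 K


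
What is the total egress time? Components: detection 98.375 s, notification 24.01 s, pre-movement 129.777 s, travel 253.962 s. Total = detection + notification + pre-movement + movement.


Total = 98.375 + 24.01 + 129.777 + 253.962 = 506.124 s

506.124 s


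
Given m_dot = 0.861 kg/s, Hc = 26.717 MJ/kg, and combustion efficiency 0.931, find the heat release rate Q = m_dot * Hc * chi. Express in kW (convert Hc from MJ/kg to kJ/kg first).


Hc = 26.717 MJ/kg = 26.717 * 1000 kJ/kg = 26717 kJ/kg
Q = 0.861 kg/s * 26717 kJ/kg * 0.931 = 21416 kW

21416 kW


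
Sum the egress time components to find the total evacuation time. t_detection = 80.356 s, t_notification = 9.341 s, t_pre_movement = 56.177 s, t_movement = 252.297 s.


Total = 80.356 + 9.341 + 56.177 + 252.297 = 398.171 s

398.171 s


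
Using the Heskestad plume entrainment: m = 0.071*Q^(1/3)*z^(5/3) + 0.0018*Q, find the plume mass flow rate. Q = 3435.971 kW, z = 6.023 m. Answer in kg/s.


Q^(1/3) = 15.090
z^(5/3) = 19.938
First term = 0.071 * 15.090 * 19.938 = 21.361
Second term = 0.0018 * 3435.971 = 6.1847
m = 27.546 kg/s

27.546 kg/s


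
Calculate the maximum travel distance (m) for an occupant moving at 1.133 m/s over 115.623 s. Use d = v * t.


d = 1.133 * 115.623 = 131.00 m

131.00 m


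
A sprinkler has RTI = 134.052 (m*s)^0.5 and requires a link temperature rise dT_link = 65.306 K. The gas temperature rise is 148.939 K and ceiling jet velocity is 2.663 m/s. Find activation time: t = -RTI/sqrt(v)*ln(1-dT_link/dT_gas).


dT_link/dT_gas = 0.43847
ln(1 - 0.43847) = -0.57710
t = -134.052 / sqrt(2.663) * -0.57710 = 47.406 s

47.406 s


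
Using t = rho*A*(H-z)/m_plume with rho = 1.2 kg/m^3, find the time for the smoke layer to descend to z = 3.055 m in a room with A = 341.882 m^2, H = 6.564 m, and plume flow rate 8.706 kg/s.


H - z = 3.509 m
t = 1.2 * 341.882 * 3.509 / 8.706 = 165.36 s

165.36 s


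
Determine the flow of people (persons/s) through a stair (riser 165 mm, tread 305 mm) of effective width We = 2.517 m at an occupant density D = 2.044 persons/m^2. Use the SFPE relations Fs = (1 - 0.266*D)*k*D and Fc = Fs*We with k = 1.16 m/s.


1 - 0.266*D = 1 - 0.266*2.044 = 0.45630
Fs = 0.45630 * 1.16 * 2.044 = 1.0819 persons/(s*m)
Fc = 1.0819 * 2.517 = 2.7231 persons/s

2.7231 persons/s


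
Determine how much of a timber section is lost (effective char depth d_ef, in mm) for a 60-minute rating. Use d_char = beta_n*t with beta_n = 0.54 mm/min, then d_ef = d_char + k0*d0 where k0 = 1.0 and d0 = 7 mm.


d_char = 0.54 * 60 = 32.4 mm
d_ef = 32.4 + 1.0*7 = 39.4 mm

39.4 mm


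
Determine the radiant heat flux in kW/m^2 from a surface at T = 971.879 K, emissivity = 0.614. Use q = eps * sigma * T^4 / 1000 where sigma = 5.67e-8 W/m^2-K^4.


T^4 = 8.9217e+11
q = 0.614 * 5.67e-8 * 8.9217e+11 / 1000 = 31.060 kW/m^2

31.060 kW/m^2


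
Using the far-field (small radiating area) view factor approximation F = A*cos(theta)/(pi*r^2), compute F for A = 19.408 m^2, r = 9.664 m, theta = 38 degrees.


cos(38 deg) = 0.78801
pi*r^2 = 293.40
F = 19.408 * 0.78801 / 293.40 = 0.052125

0.052125


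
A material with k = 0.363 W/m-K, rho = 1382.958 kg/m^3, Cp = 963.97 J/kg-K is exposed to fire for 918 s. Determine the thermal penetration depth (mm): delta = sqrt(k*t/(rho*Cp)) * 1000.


alpha = 0.363 / (1382.958 * 963.97) = 2.7229e-07 m^2/s
alpha * t = 0.00024996
delta = sqrt(0.00024996) * 1000 = 15.810 mm

15.810 mm


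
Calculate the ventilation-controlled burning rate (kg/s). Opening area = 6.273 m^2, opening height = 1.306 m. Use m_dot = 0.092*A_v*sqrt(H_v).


sqrt(H_v) = 1.1428
m_dot = 0.092 * 6.273 * 1.1428 = 0.65953 kg/s

0.65953 kg/s


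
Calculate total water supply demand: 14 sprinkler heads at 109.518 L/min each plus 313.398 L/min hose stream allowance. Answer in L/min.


Sprinkler demand = 14 * 109.518 = 1533.252 L/min
Total = 1533.252 + 313.398 = 1846.65 L/min

1846.65 L/min


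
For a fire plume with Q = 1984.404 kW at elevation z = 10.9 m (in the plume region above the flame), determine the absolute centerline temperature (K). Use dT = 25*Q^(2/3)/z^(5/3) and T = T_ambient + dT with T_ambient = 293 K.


Q^(2/3) = 157.91
z^(5/3) = 53.585
dT = 25 * 157.91 / 53.585 = 73.674 K
T = 293 + 73.674 = 366.67 K

366.67 K


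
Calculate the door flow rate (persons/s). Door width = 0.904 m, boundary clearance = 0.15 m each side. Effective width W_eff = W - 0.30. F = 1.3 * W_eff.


W_eff = 0.904 - 0.30 = 0.604 m
F = 1.3 * 0.604 = 0.78520 persons/s

0.78520 persons/s


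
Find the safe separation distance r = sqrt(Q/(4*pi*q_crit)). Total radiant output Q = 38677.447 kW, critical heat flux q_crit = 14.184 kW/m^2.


4*pi*q_crit = 178.24
Q/(4*pi*q_crit) = 216.99
r = sqrt(216.99) = 14.731 m

14.731 m


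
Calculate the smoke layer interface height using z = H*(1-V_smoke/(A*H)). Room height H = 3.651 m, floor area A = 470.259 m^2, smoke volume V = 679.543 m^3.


V/(A*H) = 0.39579
1 - 0.39579 = 0.60421
z = 3.651 * 0.60421 = 2.2060 m

2.2060 m


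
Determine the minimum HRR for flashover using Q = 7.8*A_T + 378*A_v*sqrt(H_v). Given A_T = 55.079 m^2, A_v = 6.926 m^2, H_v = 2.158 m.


7.8*A_T = 429.62
sqrt(H_v) = 1.4690
378*A_v*sqrt(H_v) = 3845.9
Q = 429.62 + 3845.9 = 4275.5 kW

4275.5 kW


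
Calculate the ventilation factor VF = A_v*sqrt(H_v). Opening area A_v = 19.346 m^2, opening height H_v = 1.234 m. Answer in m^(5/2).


sqrt(H_v) = 1.1109
VF = 19.346 * 1.1109 = 21.491 m^(5/2)

21.491 m^(5/2)


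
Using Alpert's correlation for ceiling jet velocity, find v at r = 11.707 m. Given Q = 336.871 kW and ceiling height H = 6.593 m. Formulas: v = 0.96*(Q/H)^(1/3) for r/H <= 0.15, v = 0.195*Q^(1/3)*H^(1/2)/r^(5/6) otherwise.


r/H = 11.707 / 6.593 = 1.7757
r/H > 0.15, so v = 0.195*Q^(1/3)*H^(1/2)/r^(5/6)
Q^(1/3) = 6.9581
H^(1/2) = 2.5677
r^(5/6) = 7.7691
v = 0.195 * 6.9581 * 2.5677 / 7.7691 = 0.44843 m/s

0.44843 m/s


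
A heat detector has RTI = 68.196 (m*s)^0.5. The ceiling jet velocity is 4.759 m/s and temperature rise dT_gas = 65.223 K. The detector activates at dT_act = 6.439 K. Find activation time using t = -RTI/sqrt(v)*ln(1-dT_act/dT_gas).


dT_act/dT_gas = 0.098723
ln(1 - 0.098723) = -0.10394
t = -68.196 / sqrt(4.759) * -0.10394 = 3.2493 s

3.2493 s
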